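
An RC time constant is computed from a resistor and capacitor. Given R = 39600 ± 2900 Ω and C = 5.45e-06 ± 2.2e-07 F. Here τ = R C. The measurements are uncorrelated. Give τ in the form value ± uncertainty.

Since τ is a product/quotient, work with relative uncertainties:
  (1·δR/R)² = (1×0.0732)² = 0.00536;  (1·δC/C)² = (1×0.0404)² = 0.00163
δτ/τ = √(0.00699) = 0.0836
τ = 0.216 s, so δτ = 0.0836 × 0.216 = 0.0180 s.

0.216 ± 0.0180 s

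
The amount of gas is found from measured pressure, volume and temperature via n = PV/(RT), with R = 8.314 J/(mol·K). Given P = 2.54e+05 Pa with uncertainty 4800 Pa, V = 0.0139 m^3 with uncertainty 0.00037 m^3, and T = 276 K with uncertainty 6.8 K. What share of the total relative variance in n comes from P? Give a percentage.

(δn/n)² = (1·δP/P)² + (1·δV/V)² + (-1·δT/T)²
  P term: (1×0.0189)² = 0.000357
  V term: (1×0.0266)² = 0.000709
  T term: (-1×0.0246)² = 0.000607
Total = 0.00167. Share from P = 0.000357/0.00167 = 0.214.

21.4%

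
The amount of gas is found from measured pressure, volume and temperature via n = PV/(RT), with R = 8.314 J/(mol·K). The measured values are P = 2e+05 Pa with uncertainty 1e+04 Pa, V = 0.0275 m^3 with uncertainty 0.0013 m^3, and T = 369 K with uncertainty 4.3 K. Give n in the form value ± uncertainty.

1.79 ± 0.125 mol

Each factor contributes (exponent × relative error)² to (δn/n)²:
  (1·δP/P)² = (1×0.0500)² = 0.00250;  (1·δV/V)² = (1×0.0473)² = 0.00223;  (-1·δT/T)² = (-1×0.0117)² = 0.000136
δn/n = √(0.00487) = 0.0698
n = 1.79 mol, so δn = 0.0698 × 1.79 = 0.125 mol.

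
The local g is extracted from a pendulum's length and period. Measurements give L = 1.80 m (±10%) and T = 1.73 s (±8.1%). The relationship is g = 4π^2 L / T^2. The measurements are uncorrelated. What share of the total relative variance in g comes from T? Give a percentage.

(δg/g)² = (1·δL/L)² + (-2·δT/T)²
  L term: (1×0.100)² = 0.0100
  T term: (-2×0.0810)² = 0.0262
Total = 0.0362. Share from T = 0.0262/0.0362 = 0.724.

72.4%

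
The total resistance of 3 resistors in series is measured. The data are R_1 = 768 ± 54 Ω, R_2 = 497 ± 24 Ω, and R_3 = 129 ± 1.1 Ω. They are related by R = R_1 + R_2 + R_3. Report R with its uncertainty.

1390 ± 59.1 Ω

Absolute uncertainties add in quadrature for a linear combination:
  (δR_1)² = 2920;  (δR_2)² = 576;  (δR_3)² = 1.21
δR = √(3490) = 59.1 Ω
R = 1390 Ω.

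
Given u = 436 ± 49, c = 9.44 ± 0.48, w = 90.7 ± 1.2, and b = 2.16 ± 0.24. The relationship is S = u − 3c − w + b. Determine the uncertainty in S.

49.0

S is a linear combination, so absolute uncertainties add in quadrature:
  (δu)² = 2400;  (3·δc)² = 2.07;  (δw)² = 1.44;  (δb)² = 0.0576
δS = √(2400) = 49.0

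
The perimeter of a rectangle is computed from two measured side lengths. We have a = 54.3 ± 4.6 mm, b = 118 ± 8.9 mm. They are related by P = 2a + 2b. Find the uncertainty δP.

For a sum/difference, combine absolute errors in quadrature:
  (2·δa)² = 84.6;  (2·δb)² = 317
δP = √(401) = 20.0 mm

20.0 mm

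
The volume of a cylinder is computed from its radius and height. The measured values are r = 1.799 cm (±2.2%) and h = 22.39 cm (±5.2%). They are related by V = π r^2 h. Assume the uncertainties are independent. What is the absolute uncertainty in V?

15.5 cm^3

Relative error in a monomial: (δV/V)² = Σ (nᵢ · δxᵢ/xᵢ)².
  (2·δr/r)² = (2×0.0220)² = 0.00194;  (1·δh/h)² = (1×0.0520)² = 0.00270
δV/V = √(0.00464) = 0.0681
V = 227.6 cm^3, so δV = 0.0681 × 227.6 = 15.5 cm^3.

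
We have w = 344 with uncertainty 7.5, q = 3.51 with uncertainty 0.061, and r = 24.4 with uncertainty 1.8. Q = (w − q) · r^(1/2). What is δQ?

Let u = w − q = 340. δu = √(δw² + δq²) = √(56.2 + 0.00372) = 7.50, so δu/u = 0.0220.
Q is then a monomial in u, r:
δQ/Q = √((δu/u)² + (½·δr/r)²) = √(0.000485 + 0.00136) = 0.0430
Q = 1680, so δQ = 0.0430 × 1680 = 72.3.

72.3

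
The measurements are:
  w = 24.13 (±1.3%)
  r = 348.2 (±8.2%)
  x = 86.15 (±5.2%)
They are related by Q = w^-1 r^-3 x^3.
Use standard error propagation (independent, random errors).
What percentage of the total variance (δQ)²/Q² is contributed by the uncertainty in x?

28.6%

(δQ/Q)² = (-1·δw/w)² + (-3·δr/r)² + (3·δx/x)²
  w term: (-1×0.0130)² = 0.000169
  r term: (-3×0.0820)² = 0.0605
  x term: (3×0.0520)² = 0.0243
Total = 0.0850. Share from x = 0.0243/0.0850 = 0.286.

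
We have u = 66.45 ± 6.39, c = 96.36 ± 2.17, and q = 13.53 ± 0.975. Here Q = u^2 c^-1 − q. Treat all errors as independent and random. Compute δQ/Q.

Let p = u^2·c^-1 = 45.82. δp/p = √((2·δu/u)² + (-1·δc/c)²) = √(0.0370 + 0.000507) = 0.194, so δp = 8.87.
Q = p − q: δQ = √(δp² + δq²) = √(78.7 + 0.951) = 8.93
Q = 32.29, so δQ/Q = 8.93/32.29 = 0.276.

0.276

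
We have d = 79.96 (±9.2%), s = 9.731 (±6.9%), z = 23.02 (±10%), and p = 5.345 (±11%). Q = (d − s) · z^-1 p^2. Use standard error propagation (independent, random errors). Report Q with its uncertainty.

Let u = d − s = 70.23. δu = √(δd² + δs²) = √(54.1 + 0.451) = 7.39, so δu/u = 0.105.
Q is then a monomial in u, z, p:
δQ/Q = √((δu/u)² + (-1·δz/z)² + (2·δp/p)²) = √(0.0111 + 0.0100 + 0.0484) = 0.264
Q = 87.16, so δQ = 0.264 × 87.16 = 23.0.

87.16 ± 23.0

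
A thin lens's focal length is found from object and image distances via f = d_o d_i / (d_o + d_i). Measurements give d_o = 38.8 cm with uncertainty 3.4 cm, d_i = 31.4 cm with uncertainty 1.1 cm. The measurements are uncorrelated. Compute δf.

∂f/∂d_o = (d_i/(d_o+d_i))² = 0.200;  ∂f/∂d_i = (d_o/(d_o+d_i))² = 0.305
δf = √((∂f/∂d_o · δd_o)² + (∂f/∂d_i · δd_i)²) = √(0.463 + 0.113) = 0.759 cm

0.759 cm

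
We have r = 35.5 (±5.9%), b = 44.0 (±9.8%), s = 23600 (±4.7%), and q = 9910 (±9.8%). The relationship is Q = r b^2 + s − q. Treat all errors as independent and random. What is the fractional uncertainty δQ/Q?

0.172

Let p = r·b^2 = 68700. δp/p = √((1·δr/r)² + (2·δb/b)²) = √(0.00348 + 0.0384) = 0.205, so δp = 14100.
Q = p + s − q: δQ = √(δp² + δs² + δq²) = √(1.98e+08 + 1.23e+06 + 9.43e+05) = 14100
Q = 82400, so δQ/Q = 14100/82400 = 0.172.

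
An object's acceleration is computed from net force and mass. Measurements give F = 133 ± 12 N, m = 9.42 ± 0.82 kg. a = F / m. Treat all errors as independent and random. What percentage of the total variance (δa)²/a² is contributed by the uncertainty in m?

48.2%

(δa/a)² = (1·δF/F)² + (-1·δm/m)²
  F term: (1×0.0902)² = 0.00814
  m term: (-1×0.0870)² = 0.00758
Total = 0.0157. Share from m = 0.00758/0.0157 = 0.482.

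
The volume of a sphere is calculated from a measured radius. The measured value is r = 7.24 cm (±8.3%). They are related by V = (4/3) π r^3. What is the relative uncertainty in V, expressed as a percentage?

24.9%

V ∝ r^3, so δV/V = |3| · δr/r = 3 × 0.0830 = 0.249.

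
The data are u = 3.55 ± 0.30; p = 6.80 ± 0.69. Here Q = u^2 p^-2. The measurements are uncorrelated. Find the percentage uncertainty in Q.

Each factor contributes (exponent × relative error)² to (δQ/Q)²:
  (2·δu/u)² = (2×0.0845)² = 0.0286;  (-2·δp/p)² = (-2×0.101)² = 0.0412
δQ/Q = √(0.0698) = 0.264

26.4%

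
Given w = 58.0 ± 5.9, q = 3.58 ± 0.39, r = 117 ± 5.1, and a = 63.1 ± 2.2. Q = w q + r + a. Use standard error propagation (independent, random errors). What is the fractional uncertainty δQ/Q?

Let p = w·q = 208. δp/p = √((1·δw/w)² + (1·δq/q)²) = √(0.0103 + 0.0119) = 0.149, so δp = 30.9.
Q = p + r + a: δQ = √(δp² + δr² + δa²) = √(958 + 26.0 + 4.84) = 31.4
Q = 388, so δQ/Q = 31.4/388 = 0.0811.

0.0811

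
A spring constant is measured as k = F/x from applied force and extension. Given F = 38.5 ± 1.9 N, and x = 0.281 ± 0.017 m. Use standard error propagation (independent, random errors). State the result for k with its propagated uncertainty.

Products/powers → add relative errors in quadrature, weighted by exponent:
  (1·δF/F)² = (1×0.0494)² = 0.00244;  (-1·δx/x)² = (-1×0.0605)² = 0.00366
δk/k = √(0.00610) = 0.0781
k = 137 N/m, so δk = 0.0781 × 137 = 10.7 N/m.

137 ± 10.7 N/m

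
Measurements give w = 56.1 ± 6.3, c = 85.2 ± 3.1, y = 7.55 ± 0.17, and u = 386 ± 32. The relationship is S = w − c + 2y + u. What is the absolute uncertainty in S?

S is a linear combination, so absolute uncertainties add in quadrature:
  (δw)² = 39.7;  (δc)² = 9.61;  (2·δy)² = 0.116;  (δu)² = 1020
δS = √(1070) = 32.8

32.8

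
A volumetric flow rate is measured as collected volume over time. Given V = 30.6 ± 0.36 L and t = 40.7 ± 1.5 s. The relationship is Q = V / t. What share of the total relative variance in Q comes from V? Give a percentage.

(δQ/Q)² = (1·δV/V)² + (-1·δt/t)²
  V term: (1×0.0118)² = 0.000138
  t term: (-1×0.0369)² = 0.00136
Total = 0.00150. Share from V = 0.000138/0.00150 = 0.0925.

9.25%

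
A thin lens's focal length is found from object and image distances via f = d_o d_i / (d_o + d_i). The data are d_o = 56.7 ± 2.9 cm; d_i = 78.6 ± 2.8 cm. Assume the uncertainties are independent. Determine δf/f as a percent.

3.33%

∂f/∂d_o = (d_i/(d_o+d_i))² = 0.337;  ∂f/∂d_i = (d_o/(d_o+d_i))² = 0.176
δf = √((∂f/∂d_o · δd_o)² + (∂f/∂d_i · δd_i)²) = √(0.958 + 0.242) = 1.10 cm
f = 32.9 cm, so δf/f = 1.10/32.9 = 0.0333.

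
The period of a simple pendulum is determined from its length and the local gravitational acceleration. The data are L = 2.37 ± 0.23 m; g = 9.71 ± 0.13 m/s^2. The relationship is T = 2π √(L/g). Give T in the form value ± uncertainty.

T is a product of powers, so relative uncertainties combine in quadrature:
  (½·δL/L)² = (0.5×0.0970)² = 0.00235;  (−½·δg/g)² = (-0.5×0.0134)² = 4.48e-05
δT/T = √(0.00240) = 0.0490
T = 3.10 s, so δT = 0.0490 × 3.10 = 0.152 s.

3.10 ± 0.152 s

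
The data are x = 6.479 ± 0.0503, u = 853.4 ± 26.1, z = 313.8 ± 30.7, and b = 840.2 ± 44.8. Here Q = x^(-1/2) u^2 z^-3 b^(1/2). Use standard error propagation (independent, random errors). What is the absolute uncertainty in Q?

Relative error in a monomial: (δQ/Q)² = Σ (nᵢ · δxᵢ/xᵢ)².
  (−½·δx/x)² = (-0.5×0.00776)² = 1.51e-05;  (2·δu/u)² = (2×0.0306)² = 0.00374;  (-3·δz/z)² = (-3×0.0978)² = 0.0861;  (½·δb/b)² = (0.5×0.0533)² = 0.000711
δQ/Q = √(0.0906) = 0.301
Q = 0.2684, so δQ = 0.301 × 0.2684 = 0.0808.

0.0808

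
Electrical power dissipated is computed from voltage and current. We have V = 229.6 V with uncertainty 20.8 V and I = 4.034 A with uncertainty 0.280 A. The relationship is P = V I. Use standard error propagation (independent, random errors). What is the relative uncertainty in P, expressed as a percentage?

11.4%

Each factor contributes (exponent × relative error)² to (δP/P)²:
  (1·δV/V)² = (1×0.0906)² = 0.00821;  (1·δI/I)² = (1×0.0694)² = 0.00482
δP/P = √(0.0130) = 0.114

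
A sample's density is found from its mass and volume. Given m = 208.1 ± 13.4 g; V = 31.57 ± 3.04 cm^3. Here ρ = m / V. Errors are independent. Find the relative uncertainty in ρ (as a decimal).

0.116

ρ is a product of powers, so relative uncertainties combine in quadrature:
  (1·δm/m)² = (1×0.0644)² = 0.00415;  (-1·δV/V)² = (-1×0.0963)² = 0.00927
δρ/ρ = √(0.0134) = 0.116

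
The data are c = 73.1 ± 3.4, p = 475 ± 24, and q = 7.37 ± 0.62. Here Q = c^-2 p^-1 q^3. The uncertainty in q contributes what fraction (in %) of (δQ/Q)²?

(δQ/Q)² = (-2·δc/c)² + (-1·δp/p)² + (3·δq/q)²
  c term: (-2×0.0465)² = 0.00865
  p term: (-1×0.0505)² = 0.00255
  q term: (3×0.0841)² = 0.0637
Total = 0.0749. Share from q = 0.0637/0.0749 = 0.850.

85.0%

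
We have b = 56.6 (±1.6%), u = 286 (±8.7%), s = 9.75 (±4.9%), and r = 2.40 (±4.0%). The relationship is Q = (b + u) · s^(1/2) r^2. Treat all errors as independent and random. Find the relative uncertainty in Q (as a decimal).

0.111

Let w = b + u = 343. δw = √(δb² + δu²) = √(0.820 + 619) = 24.9, so δw/w = 0.0727.
Q is then a monomial in w, s, r:
δQ/Q = √((δw/w)² + (½·δs/s)² + (2·δr/r)²) = √(0.00528 + 0.000600 + 0.00640) = 0.111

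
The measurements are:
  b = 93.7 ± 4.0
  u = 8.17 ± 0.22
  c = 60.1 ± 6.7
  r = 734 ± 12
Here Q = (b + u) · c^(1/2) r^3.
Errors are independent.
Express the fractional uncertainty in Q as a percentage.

8.40%

Let w = b + u = 102. δw = √(δb² + δu²) = √(16.0 + 0.0484) = 4.01, so δw/w = 0.0393.
Q is then a monomial in w, c, r:
δQ/Q = √((δw/w)² + (½·δc/c)² + (3·δr/r)²) = √(0.00155 + 0.00311 + 0.00241) = 0.0840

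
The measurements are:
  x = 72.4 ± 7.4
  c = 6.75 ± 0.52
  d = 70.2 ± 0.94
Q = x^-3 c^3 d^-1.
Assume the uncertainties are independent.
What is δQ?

4.44e-06

For a monomial Q ∝ x^-3, c^3, d^-1, fractional errors add in quadrature:
  (-3·δx/x)² = (-3×0.102)² = 0.0940;  (3·δc/c)² = (3×0.0770)² = 0.0534;  (-1·δd/d)² = (-1×0.0134)² = 0.000179
δQ/Q = √(0.148) = 0.384
Q = 1.15e-05, so δQ = 0.384 × 1.15e-05 = 4.44e-06.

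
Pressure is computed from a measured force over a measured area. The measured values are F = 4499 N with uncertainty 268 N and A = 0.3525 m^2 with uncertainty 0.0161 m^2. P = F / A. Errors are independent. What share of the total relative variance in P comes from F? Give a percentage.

(δP/P)² = (1·δF/F)² + (-1·δA/A)²
  F term: (1×0.0596)² = 0.00355
  A term: (-1×0.0457)² = 0.00209
Total = 0.00563. Share from F = 0.00355/0.00563 = 0.630.

63.0%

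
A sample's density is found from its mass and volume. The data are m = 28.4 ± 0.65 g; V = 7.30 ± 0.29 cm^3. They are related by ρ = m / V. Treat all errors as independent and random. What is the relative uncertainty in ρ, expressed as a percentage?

4.58%

Products/powers → add relative errors in quadrature, weighted by exponent:
  (1·δm/m)² = (1×0.0229)² = 0.000524;  (-1·δV/V)² = (-1×0.0397)² = 0.00158
δρ/ρ = √(0.00210) = 0.0458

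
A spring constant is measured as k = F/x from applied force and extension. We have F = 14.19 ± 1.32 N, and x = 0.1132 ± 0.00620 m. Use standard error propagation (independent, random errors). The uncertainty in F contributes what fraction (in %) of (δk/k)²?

(δk/k)² = (1·δF/F)² + (-1·δx/x)²
  F term: (1×0.0930)² = 0.00865
  x term: (-1×0.0548)² = 0.00300
Total = 0.0117. Share from F = 0.00865/0.0117 = 0.743.

74.3%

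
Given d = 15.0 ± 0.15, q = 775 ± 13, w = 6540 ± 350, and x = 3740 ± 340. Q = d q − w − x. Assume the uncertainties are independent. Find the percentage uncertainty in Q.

Let p = d·q = 11600. δp/p = √((1·δd/d)² + (1·δq/q)²) = √(0.000100 + 0.000281) = 0.0195, so δp = 227.
Q = p − w − x: δQ = √(δp² + δw² + δx²) = √(51500 + 1.22e+05 + 1.16e+05) = 538
Q = 1340, so δQ/Q = 538/1340 = 0.400.

40.0%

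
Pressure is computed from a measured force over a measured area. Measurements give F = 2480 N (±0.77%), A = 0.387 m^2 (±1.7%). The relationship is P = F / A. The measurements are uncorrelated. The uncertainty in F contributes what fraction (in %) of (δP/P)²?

(δP/P)² = (1·δF/F)² + (-1·δA/A)²
  F term: (1×0.00770)² = 5.93e-05
  A term: (-1×0.0170)² = 0.000289
Total = 0.000348. Share from F = 5.93e-05/0.000348 = 0.170.

17.0%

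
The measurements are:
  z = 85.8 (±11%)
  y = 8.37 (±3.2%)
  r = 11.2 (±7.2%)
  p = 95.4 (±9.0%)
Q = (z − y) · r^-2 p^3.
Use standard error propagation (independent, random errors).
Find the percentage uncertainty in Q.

Let u = z − y = 77.4. δu = √(δz² + δy²) = √(89.1 + 0.0717) = 9.44, so δu/u = 0.122.
Q is then a monomial in u, r, p:
δQ/Q = √((δu/u)² + (-2·δr/r)² + (3·δp/p)²) = √(0.0149 + 0.0207 + 0.0729) = 0.329

32.9%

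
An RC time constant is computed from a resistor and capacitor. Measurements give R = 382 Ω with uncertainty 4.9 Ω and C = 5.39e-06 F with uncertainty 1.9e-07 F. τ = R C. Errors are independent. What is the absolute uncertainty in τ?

τ is a product of powers, so relative uncertainties combine in quadrature:
  (1·δR/R)² = (1×0.0128)² = 0.000165;  (1·δC/C)² = (1×0.0353)² = 0.00124
δτ/τ = √(0.00141) = 0.0375
τ = 0.00206 s, so δτ = 0.0375 × 0.00206 = 7.72e-05 s.

7.72e-05 s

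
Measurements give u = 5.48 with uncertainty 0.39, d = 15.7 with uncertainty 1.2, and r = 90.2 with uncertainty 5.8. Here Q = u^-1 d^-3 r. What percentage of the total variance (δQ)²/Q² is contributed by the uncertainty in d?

(δQ/Q)² = (-1·δu/u)² + (-3·δd/d)² + (1·δr/r)²
  u term: (-1×0.0712)² = 0.00506
  d term: (-3×0.0764)² = 0.0526
  r term: (1×0.0643)² = 0.00413
Total = 0.0618. Share from d = 0.0526/0.0618 = 0.851.

85.1%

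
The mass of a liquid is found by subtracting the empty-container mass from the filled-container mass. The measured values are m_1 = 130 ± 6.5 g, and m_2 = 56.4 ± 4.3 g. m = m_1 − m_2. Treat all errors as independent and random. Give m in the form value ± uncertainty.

73.6 ± 7.79 g

m is a linear combination, so absolute uncertainties add in quadrature:
  (δm_1)² = 42.2;  (δm_2)² = 18.5
δm = √(60.7) = 7.79 g
m = 73.6 g.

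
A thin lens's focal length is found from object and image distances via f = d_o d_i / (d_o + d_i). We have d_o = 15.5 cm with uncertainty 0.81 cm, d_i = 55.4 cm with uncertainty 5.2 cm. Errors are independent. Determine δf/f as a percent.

4.57%

∂f/∂d_o = (d_i/(d_o+d_i))² = 0.611;  ∂f/∂d_i = (d_o/(d_o+d_i))² = 0.0478
δf = √((∂f/∂d_o · δd_o)² + (∂f/∂d_i · δd_i)²) = √(0.245 + 0.0618) = 0.553 cm
f = 12.1 cm, so δf/f = 0.553/12.1 = 0.0457.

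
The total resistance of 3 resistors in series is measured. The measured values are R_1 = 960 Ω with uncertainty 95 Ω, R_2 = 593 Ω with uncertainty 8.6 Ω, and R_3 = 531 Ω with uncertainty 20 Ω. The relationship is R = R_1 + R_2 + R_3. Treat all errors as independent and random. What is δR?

Sums and differences: (δR)² = Σ (cᵢ δxᵢ)².
  (δR_1)² = 9020;  (δR_2)² = 74.0;  (δR_3)² = 400
δR = √(9500) = 97.5 Ω

97.5 Ω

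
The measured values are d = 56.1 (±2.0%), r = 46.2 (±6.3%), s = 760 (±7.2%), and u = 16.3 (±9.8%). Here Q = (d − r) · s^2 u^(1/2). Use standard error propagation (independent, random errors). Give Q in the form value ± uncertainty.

(2.31 ± 0.808) × 10^7

Let w = d − r = 9.90. δw = √(δd² + δr²) = √(1.26 + 8.47) = 3.12, so δw/w = 0.315.
Q is then a monomial in w, s, u:
δQ/Q = √((δw/w)² + (2·δs/s)² + (½·δu/u)²) = √(0.0993 + 0.0207 + 0.00240) = 0.350
Q = 2.31e+07, so δQ = 0.350 × 2.31e+07 = 8.08e+06.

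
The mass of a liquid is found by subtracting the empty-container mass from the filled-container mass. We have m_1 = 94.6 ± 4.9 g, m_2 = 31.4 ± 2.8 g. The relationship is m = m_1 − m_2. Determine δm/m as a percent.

8.93%

m is a linear combination, so absolute uncertainties add in quadrature:
  (δm_1)² = 24.0;  (δm_2)² = 7.84
δm = √(31.9) = 5.64 g
m = 63.2 g, so δm/m = 5.64/63.2 = 0.0893.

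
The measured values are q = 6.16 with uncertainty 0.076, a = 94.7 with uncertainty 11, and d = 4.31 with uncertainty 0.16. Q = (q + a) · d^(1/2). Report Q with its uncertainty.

Let u = q + a = 101. δu = √(δq² + δa²) = √(0.00578 + 121) = 11.0, so δu/u = 0.109.
Q is then a monomial in u, d:
δQ/Q = √((δu/u)² + (½·δd/d)²) = √(0.0119 + 0.000345) = 0.111
Q = 209, so δQ = 0.111 × 209 = 23.2.

209 ± 23.2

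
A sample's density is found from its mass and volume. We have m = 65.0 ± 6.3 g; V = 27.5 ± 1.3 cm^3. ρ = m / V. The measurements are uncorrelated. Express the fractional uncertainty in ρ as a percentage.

10.8%

ρ is a product of powers, so relative uncertainties combine in quadrature:
  (1·δm/m)² = (1×0.0969)² = 0.00939;  (-1·δV/V)² = (-1×0.0473)² = 0.00223
δρ/ρ = √(0.0116) = 0.108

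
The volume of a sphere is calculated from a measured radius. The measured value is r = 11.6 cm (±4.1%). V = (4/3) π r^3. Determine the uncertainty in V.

804 cm^3

Relative error in a monomial: (δV/V)² = Σ (nᵢ · δxᵢ/xᵢ)².
  (3·δr/r)² = (3×0.0410)² = 0.0151
δV/V = √(0.0151) = 0.123
V = 6540 cm^3, so δV = 0.123 × 6540 = 804 cm^3.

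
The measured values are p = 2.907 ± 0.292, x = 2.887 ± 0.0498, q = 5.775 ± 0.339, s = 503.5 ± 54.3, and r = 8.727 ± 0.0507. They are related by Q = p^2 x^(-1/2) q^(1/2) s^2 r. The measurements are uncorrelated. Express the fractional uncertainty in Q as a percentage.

29.6%

Relative error in a monomial: (δQ/Q)² = Σ (nᵢ · δxᵢ/xᵢ)².
  (2·δp/p)² = (2×0.100)² = 0.0404;  (−½·δx/x)² = (-0.5×0.0172)² = 7.44e-05;  (½·δq/q)² = (0.5×0.0587)² = 0.000861;  (2·δs/s)² = (2×0.108)² = 0.0465;  (1·δr/r)² = (1×0.00581)² = 3.38e-05
δQ/Q = √(0.0879) = 0.296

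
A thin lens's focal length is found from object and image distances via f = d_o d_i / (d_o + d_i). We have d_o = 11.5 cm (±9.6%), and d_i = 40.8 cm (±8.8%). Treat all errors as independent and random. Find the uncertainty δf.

∂f/∂d_o = (d_i/(d_o+d_i))² = 0.609;  ∂f/∂d_i = (d_o/(d_o+d_i))² = 0.0483
δf = √((∂f/∂d_o · δd_o)² + (∂f/∂d_i · δd_i)²) = √(0.451 + 0.0301) = 0.694 cm

0.694 cm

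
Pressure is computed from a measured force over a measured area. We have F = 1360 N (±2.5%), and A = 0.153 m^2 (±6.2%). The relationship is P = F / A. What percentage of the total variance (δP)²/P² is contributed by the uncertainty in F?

14.0%

(δP/P)² = (1·δF/F)² + (-1·δA/A)²
  F term: (1×0.0250)² = 0.000625
  A term: (-1×0.0620)² = 0.00384
Total = 0.00447. Share from F = 0.000625/0.00447 = 0.140.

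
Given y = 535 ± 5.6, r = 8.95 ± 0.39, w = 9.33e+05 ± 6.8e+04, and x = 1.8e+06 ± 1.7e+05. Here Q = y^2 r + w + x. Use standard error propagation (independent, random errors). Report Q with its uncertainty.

(5.29 ± 0.221) × 10^6

Let p = y^2·r = 2.56e+06. δp/p = √((2·δy/y)² + (1·δr/r)²) = √(0.000438 + 0.00190) = 0.0483, so δp = 1.24e+05.
Q = p + w + x: δQ = √(δp² + δw² + δx²) = √(1.53e+10 + 4.62e+09 + 2.89e+10) = 2.21e+05
Q = 5.29e+06.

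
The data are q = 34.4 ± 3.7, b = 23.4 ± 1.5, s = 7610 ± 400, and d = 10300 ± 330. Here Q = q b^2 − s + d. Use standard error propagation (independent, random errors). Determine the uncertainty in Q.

3190

Let p = q·b^2 = 18800. δp/p = √((1·δq/q)² + (2·δb/b)²) = √(0.0116 + 0.0164) = 0.167, so δp = 3150.
Q = p − s + d: δQ = √(δp² + δs² + δd²) = √(9.94e+06 + 1.6e+05 + 1.09e+05) = 3190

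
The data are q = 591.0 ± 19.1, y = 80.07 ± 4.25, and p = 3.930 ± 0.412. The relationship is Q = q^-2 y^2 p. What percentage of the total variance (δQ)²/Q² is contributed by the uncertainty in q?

(δQ/Q)² = (-2·δq/q)² + (2·δy/y)² + (1·δp/p)²
  q term: (-2×0.0323)² = 0.00418
  y term: (2×0.0531)² = 0.0113
  p term: (1×0.105)² = 0.0110
Total = 0.0264. Share from q = 0.00418/0.0264 = 0.158.

15.8%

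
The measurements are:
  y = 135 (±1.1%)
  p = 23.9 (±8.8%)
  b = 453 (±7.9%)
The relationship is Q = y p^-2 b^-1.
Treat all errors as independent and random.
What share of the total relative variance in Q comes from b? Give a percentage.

(δQ/Q)² = (1·δy/y)² + (-2·δp/p)² + (-1·δb/b)²
  y term: (1×0.0110)² = 0.000121
  p term: (-2×0.0880)² = 0.0310
  b term: (-1×0.0790)² = 0.00624
Total = 0.0373. Share from b = 0.00624/0.0373 = 0.167.

16.7%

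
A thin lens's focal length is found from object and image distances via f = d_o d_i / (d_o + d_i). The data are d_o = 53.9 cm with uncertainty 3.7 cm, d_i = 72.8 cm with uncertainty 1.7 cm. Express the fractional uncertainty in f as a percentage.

∂f/∂d_o = (d_i/(d_o+d_i))² = 0.330;  ∂f/∂d_i = (d_o/(d_o+d_i))² = 0.181
δf = √((∂f/∂d_o · δd_o)² + (∂f/∂d_i · δd_i)²) = √(1.49 + 0.0947) = 1.26 cm
f = 31.0 cm, so δf/f = 1.26/31.0 = 0.0407.

4.07%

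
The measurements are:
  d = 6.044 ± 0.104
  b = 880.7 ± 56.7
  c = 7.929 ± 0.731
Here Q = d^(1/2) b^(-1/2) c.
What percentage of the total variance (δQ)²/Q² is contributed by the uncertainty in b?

(δQ/Q)² = (½·δd/d)² + (−½·δb/b)² + (1·δc/c)²
  d term: (0.5×0.0172)² = 7.4e-05
  b term: (-0.5×0.0644)² = 0.00104
  c term: (1×0.0922)² = 0.00850
Total = 0.00961. Share from b = 0.00104/0.00961 = 0.108.

10.8%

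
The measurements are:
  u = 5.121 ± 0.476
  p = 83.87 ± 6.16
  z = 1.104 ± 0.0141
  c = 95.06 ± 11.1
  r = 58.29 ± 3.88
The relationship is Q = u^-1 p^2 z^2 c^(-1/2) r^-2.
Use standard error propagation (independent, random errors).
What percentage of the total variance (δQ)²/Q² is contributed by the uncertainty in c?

(δQ/Q)² = (-1·δu/u)² + (2·δp/p)² + (2·δz/z)² + (−½·δc/c)² + (-2·δr/r)²
  u term: (-1×0.0930)² = 0.00864
  p term: (2×0.0734)² = 0.0216
  z term: (2×0.0128)² = 0.000652
  c term: (-0.5×0.117)² = 0.00341
  r term: (-2×0.0666)² = 0.0177
Total = 0.0520. Share from c = 0.00341/0.0520 = 0.0655.

6.55%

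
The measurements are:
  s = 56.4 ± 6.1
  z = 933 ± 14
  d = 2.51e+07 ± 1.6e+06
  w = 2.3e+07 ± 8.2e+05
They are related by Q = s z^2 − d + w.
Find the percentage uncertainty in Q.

12.3%

Let p = s·z^2 = 4.91e+07. δp/p = √((1·δs/s)² + (2·δz/z)²) = √(0.0117 + 0.000901) = 0.112, so δp = 5.51e+06.
Q = p − d + w: δQ = √(δp² + δd² + δw²) = √(3.04e+13 + 2.56e+12 + 6.72e+11) = 5.8e+06
Q = 4.7e+07, so δQ/Q = 5.8e+06/4.7e+07 = 0.123.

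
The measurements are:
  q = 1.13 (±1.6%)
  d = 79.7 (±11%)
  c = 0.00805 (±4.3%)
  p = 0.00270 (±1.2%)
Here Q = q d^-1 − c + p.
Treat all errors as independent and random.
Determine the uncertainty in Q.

0.00161

Let w = q·d^-1 = 0.0142. δw/w = √((1·δq/q)² + (-1·δd/d)²) = √(0.000256 + 0.0121) = 0.111, so δw = 0.00158.
Q = w − c + p: δQ = √(δw² + δc² + δp²) = √(2.48e-06 + 1.2e-07 + 1.05e-09) = 0.00161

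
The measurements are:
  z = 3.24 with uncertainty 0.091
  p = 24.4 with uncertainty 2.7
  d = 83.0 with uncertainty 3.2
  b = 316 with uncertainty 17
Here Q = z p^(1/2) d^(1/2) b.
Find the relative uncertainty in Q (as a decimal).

Relative error in a monomial: (δQ/Q)² = Σ (nᵢ · δxᵢ/xᵢ)².
  (1·δz/z)² = (1×0.0281)² = 0.000789;  (½·δp/p)² = (0.5×0.111)² = 0.00306;  (½·δd/d)² = (0.5×0.0386)² = 0.000372;  (1·δb/b)² = (1×0.0538)² = 0.00289
δQ/Q = √(0.00712) = 0.0844

0.0844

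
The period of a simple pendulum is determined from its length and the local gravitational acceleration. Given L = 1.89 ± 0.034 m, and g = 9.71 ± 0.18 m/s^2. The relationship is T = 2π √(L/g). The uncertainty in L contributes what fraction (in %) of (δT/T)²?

(δT/T)² = (½·δL/L)² + (−½·δg/g)²
  L term: (0.5×0.0180)² = 8.09e-05
  g term: (-0.5×0.0185)² = 8.59e-05
Total = 0.000167. Share from L = 8.09e-05/0.000167 = 0.485.

48.5%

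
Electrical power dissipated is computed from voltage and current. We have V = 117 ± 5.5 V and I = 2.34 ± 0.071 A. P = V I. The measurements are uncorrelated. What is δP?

Products/powers → add relative errors in quadrature, weighted by exponent:
  (1·δV/V)² = (1×0.0470)² = 0.00221;  (1·δI/I)² = (1×0.0303)² = 0.000921
δP/P = √(0.00313) = 0.0560
P = 274 W, so δP = 0.0560 × 274 = 15.3 W.

15.3 W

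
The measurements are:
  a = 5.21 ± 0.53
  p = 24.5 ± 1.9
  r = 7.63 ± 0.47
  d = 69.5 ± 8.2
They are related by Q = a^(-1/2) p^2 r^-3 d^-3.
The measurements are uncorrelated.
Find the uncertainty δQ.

Q is a product of powers, so relative uncertainties combine in quadrature:
  (−½·δa/a)² = (-0.5×0.102)² = 0.00259;  (2·δp/p)² = (2×0.0776)² = 0.0241;  (-3·δr/r)² = (-3×0.0616)² = 0.0341;  (-3·δd/d)² = (-3×0.118)² = 0.125
δQ/Q = √(0.186) = 0.431
Q = 1.76e-06, so δQ = 0.431 × 1.76e-06 = 7.61e-07.

7.61e-07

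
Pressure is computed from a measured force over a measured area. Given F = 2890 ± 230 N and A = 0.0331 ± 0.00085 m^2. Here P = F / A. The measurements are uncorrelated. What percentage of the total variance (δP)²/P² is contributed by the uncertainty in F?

90.6%

(δP/P)² = (1·δF/F)² + (-1·δA/A)²
  F term: (1×0.0796)² = 0.00633
  A term: (-1×0.0257)² = 0.000659
Total = 0.00699. Share from F = 0.00633/0.00699 = 0.906.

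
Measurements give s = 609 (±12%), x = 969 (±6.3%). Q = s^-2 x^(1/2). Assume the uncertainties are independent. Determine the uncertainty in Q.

Relative error in a monomial: (δQ/Q)² = Σ (nᵢ · δxᵢ/xᵢ)².
  (-2·δs/s)² = (-2×0.120)² = 0.0576;  (½·δx/x)² = (0.5×0.0630)² = 0.000992
δQ/Q = √(0.0586) = 0.242
Q = 8.39e-05, so δQ = 0.242 × 8.39e-05 = 2.03e-05.

2.03e-05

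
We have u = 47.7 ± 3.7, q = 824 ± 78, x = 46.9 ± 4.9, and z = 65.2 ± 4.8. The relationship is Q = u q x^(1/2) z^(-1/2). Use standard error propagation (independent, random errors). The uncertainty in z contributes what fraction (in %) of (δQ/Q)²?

(δQ/Q)² = (1·δu/u)² + (1·δq/q)² + (½·δx/x)² + (−½·δz/z)²
  u term: (1×0.0776)² = 0.00602
  q term: (1×0.0947)² = 0.00896
  x term: (0.5×0.104)² = 0.00273
  z term: (-0.5×0.0736)² = 0.00135
Total = 0.0191. Share from z = 0.00135/0.0191 = 0.0711.

7.11%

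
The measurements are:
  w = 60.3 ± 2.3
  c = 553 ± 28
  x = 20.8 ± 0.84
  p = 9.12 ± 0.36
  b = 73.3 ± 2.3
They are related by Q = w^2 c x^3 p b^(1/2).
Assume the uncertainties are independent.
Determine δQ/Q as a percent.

Products/powers → add relative errors in quadrature, weighted by exponent:
  (2·δw/w)² = (2×0.0381)² = 0.00582;  (1·δc/c)² = (1×0.0506)² = 0.00256;  (3·δx/x)² = (3×0.0404)² = 0.0147;  (1·δp/p)² = (1×0.0395)² = 0.00156;  (½·δb/b)² = (0.5×0.0314)² = 0.000246
δQ/Q = √(0.0249) = 0.158

15.8%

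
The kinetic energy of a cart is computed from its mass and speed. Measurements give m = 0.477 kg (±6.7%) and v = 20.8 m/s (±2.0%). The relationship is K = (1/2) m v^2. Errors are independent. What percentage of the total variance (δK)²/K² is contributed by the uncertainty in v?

(δK/K)² = (1·δm/m)² + (2·δv/v)²
  m term: (1×0.0670)² = 0.00449
  v term: (2×0.0200)² = 0.00160
Total = 0.00609. Share from v = 0.00160/0.00609 = 0.263.

26.3%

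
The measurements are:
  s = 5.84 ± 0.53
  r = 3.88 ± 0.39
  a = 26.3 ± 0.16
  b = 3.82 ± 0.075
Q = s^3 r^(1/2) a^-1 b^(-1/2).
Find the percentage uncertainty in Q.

27.7%

For a monomial Q ∝ s^3, r^(1/2), a^-1, b^(-1/2), fractional errors add in quadrature:
  (3·δs/s)² = (3×0.0908)² = 0.0741;  (½·δr/r)² = (0.5×0.101)² = 0.00253;  (-1·δa/a)² = (-1×0.00608)² = 3.7e-05;  (−½·δb/b)² = (-0.5×0.0196)² = 9.64e-05
δQ/Q = √(0.0768) = 0.277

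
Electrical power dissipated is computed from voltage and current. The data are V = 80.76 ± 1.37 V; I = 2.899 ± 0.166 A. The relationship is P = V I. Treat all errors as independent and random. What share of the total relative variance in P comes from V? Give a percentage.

8.07%

(δP/P)² = (1·δV/V)² + (1·δI/I)²
  V term: (1×0.0170)² = 0.000288
  I term: (1×0.0573)² = 0.00328
Total = 0.00357. Share from V = 0.000288/0.00357 = 0.0807.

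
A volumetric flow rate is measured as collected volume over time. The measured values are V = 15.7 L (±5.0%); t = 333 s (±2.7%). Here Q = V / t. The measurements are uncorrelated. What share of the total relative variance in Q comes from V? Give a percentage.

77.4%

(δQ/Q)² = (1·δV/V)² + (-1·δt/t)²
  V term: (1×0.0500)² = 0.00250
  t term: (-1×0.0270)² = 0.000729
Total = 0.00323. Share from V = 0.00250/0.00323 = 0.774.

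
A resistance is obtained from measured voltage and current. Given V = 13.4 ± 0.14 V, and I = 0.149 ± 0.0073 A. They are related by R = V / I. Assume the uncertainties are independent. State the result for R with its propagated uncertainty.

89.9 ± 4.51 Ω

Relative error in a monomial: (δR/R)² = Σ (nᵢ · δxᵢ/xᵢ)².
  (1·δV/V)² = (1×0.0104)² = 0.000109;  (-1·δI/I)² = (-1×0.0490)² = 0.00240
δR/R = √(0.00251) = 0.0501
R = 89.9 Ω, so δR = 0.0501 × 89.9 = 4.51 Ω.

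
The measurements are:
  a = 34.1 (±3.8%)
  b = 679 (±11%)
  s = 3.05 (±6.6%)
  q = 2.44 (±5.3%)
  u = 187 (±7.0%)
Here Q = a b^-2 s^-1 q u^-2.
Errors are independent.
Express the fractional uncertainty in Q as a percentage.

Each factor contributes (exponent × relative error)² to (δQ/Q)²:
  (1·δa/a)² = (1×0.0380)² = 0.00144;  (-2·δb/b)² = (-2×0.110)² = 0.0484;  (-1·δs/s)² = (-1×0.0660)² = 0.00436;  (1·δq/q)² = (1×0.0530)² = 0.00281;  (-2·δu/u)² = (-2×0.0700)² = 0.0196
δQ/Q = √(0.0766) = 0.277

27.7%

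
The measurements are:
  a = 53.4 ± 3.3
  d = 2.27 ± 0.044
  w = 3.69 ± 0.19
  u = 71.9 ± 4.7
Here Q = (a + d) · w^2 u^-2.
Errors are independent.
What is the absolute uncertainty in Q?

Let h = a + d = 55.7. δh = √(δa² + δd²) = √(10.9 + 0.00194) = 3.30, so δh/h = 0.0593.
Q is then a monomial in h, w, u:
δQ/Q = √((δh/h)² + (2·δw/w)² + (-2·δu/u)²) = √(0.00351 + 0.0106 + 0.0171) = 0.177
Q = 0.147, so δQ = 0.177 × 0.147 = 0.0259.

0.0259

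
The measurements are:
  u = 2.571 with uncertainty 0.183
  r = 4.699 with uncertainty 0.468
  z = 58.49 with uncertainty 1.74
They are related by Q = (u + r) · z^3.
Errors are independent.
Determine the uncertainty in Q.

Let w = u + r = 7.270. δw = √(δu² + δr²) = √(0.0335 + 0.219) = 0.503, so δw/w = 0.0691.
Q is then a monomial in w, z:
δQ/Q = √((δw/w)² + (3·δz/z)²) = √(0.00478 + 0.00796) = 0.113
Q = 1.455e+06, so δQ = 0.113 × 1.455e+06 = 1.64e+05.

1.64e+05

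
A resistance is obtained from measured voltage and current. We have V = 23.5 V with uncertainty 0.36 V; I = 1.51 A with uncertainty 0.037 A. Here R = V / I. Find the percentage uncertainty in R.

2.89%

Products/powers → add relative errors in quadrature, weighted by exponent:
  (1·δV/V)² = (1×0.0153)² = 0.000235;  (-1·δI/I)² = (-1×0.0245)² = 0.000600
δR/R = √(0.000835) = 0.0289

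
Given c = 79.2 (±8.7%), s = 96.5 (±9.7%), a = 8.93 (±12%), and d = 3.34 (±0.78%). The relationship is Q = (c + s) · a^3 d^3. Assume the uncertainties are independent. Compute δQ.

Let u = c + s = 176. δu = √(δc² + δs²) = √(47.5 + 87.6) = 11.6, so δu/u = 0.0662.
Q is then a monomial in u, a, d:
δQ/Q = √((δu/u)² + (3·δa/a)² + (3·δd/d)²) = √(0.00438 + 0.130 + 0.000548) = 0.367
Q = 4.66e+06, so δQ = 0.367 × 4.66e+06 = 1.71e+06.

1.71e+06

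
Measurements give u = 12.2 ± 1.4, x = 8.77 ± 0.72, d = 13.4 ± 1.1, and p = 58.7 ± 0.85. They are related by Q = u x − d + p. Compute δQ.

Let w = u·x = 107. δw/w = √((1·δu/u)² + (1·δx/x)²) = √(0.0132 + 0.00674) = 0.141, so δw = 15.1.
Q = w − d + p: δQ = √(δw² + δd² + δp²) = √(228 + 1.21 + 0.722) = 15.2

15.2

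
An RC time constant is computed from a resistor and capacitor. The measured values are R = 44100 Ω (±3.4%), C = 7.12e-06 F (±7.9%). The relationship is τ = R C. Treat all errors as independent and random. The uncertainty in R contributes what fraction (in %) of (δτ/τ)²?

(δτ/τ)² = (1·δR/R)² + (1·δC/C)²
  R term: (1×0.0340)² = 0.00116
  C term: (1×0.0790)² = 0.00624
Total = 0.00740. Share from R = 0.00116/0.00740 = 0.156.

15.6%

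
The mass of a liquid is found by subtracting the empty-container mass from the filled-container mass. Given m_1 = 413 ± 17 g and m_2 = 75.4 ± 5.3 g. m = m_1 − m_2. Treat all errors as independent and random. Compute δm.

Absolute uncertainties add in quadrature for a linear combination:
  (δm_1)² = 289;  (δm_2)² = 28.1
δm = √(317) = 17.8 g

17.8 g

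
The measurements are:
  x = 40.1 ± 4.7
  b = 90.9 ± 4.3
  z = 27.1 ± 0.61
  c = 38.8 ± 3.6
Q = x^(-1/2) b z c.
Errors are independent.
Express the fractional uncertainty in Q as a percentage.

Relative error in a monomial: (δQ/Q)² = Σ (nᵢ · δxᵢ/xᵢ)².
  (−½·δx/x)² = (-0.5×0.117)² = 0.00343;  (1·δb/b)² = (1×0.0473)² = 0.00224;  (1·δz/z)² = (1×0.0225)² = 0.000507;  (1·δc/c)² = (1×0.0928)² = 0.00861
δQ/Q = √(0.0148) = 0.122

12.2%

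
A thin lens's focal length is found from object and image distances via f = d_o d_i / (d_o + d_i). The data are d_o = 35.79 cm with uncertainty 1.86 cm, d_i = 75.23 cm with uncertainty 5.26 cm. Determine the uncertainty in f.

∂f/∂d_o = (d_i/(d_o+d_i))² = 0.459;  ∂f/∂d_i = (d_o/(d_o+d_i))² = 0.104
δf = √((∂f/∂d_o · δd_o)² + (∂f/∂d_i · δd_i)²) = √(0.729 + 0.299) = 1.01 cm

1.01 cm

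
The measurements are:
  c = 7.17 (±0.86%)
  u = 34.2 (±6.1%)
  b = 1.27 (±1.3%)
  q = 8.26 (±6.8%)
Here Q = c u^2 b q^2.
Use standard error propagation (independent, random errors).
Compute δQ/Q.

0.183

Products/powers → add relative errors in quadrature, weighted by exponent:
  (1·δc/c)² = (1×0.00860)² = 7.4e-05;  (2·δu/u)² = (2×0.0610)² = 0.0149;  (1·δb/b)² = (1×0.0130)² = 0.000169;  (2·δq/q)² = (2×0.0680)² = 0.0185
δQ/Q = √(0.0336) = 0.183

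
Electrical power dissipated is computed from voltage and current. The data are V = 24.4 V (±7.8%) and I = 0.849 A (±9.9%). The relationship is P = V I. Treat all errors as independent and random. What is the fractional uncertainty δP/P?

0.126

For a monomial P ∝ V, I, fractional errors add in quadrature:
  (1·δV/V)² = (1×0.0780)² = 0.00608;  (1·δI/I)² = (1×0.0990)² = 0.00980
δP/P = √(0.0159) = 0.126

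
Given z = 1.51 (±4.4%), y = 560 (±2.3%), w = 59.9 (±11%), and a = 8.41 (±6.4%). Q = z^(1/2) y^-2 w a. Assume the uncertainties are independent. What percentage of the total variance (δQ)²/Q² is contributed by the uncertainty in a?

(δQ/Q)² = (½·δz/z)² + (-2·δy/y)² + (1·δw/w)² + (1·δa/a)²
  z term: (0.5×0.0440)² = 0.000484
  y term: (-2×0.0230)² = 0.00212
  w term: (1×0.110)² = 0.0121
  a term: (1×0.0640)² = 0.00410
Total = 0.0188. Share from a = 0.00410/0.0188 = 0.218.

21.8%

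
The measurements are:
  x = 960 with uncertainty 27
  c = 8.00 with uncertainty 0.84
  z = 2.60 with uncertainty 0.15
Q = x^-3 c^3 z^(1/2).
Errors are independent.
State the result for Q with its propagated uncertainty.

Products/powers → add relative errors in quadrature, weighted by exponent:
  (-3·δx/x)² = (-3×0.0281)² = 0.00712;  (3·δc/c)² = (3×0.105)² = 0.0992;  (½·δz/z)² = (0.5×0.0577)² = 0.000832
δQ/Q = √(0.107) = 0.327
Q = 9.33e-07, so δQ = 0.327 × 9.33e-07 = 3.05e-07.

(9.33 ± 3.05) × 10^-7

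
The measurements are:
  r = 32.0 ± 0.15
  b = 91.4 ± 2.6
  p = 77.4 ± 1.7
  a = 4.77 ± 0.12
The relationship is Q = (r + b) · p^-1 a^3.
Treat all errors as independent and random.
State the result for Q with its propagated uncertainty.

Let u = r + b = 123. δu = √(δr² + δb²) = √(0.0225 + 6.76) = 2.60, so δu/u = 0.0211.
Q is then a monomial in u, p, a:
δQ/Q = √((δu/u)² + (-1·δp/p)² + (3·δa/a)²) = √(0.000445 + 0.000482 + 0.00570) = 0.0814
Q = 173, so δQ = 0.0814 × 173 = 14.1.

173 ± 14.1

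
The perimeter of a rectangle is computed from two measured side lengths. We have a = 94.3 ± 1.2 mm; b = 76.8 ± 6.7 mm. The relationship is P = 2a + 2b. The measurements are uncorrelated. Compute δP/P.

0.0398

P is a linear combination, so absolute uncertainties add in quadrature:
  (2·δa)² = 5.76;  (2·δb)² = 180
δP = √(185) = 13.6 mm
P = 342 mm, so δP/P = 13.6/342 = 0.0398.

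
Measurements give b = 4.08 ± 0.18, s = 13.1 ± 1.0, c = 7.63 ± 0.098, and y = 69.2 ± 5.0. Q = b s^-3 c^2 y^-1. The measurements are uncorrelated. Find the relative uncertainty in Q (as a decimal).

0.246

Relative error in a monomial: (δQ/Q)² = Σ (nᵢ · δxᵢ/xᵢ)².
  (1·δb/b)² = (1×0.0441)² = 0.00195;  (-3·δs/s)² = (-3×0.0763)² = 0.0524;  (2·δc/c)² = (2×0.0128)² = 0.000660;  (-1·δy/y)² = (-1×0.0723)² = 0.00522
δQ/Q = √(0.0603) = 0.246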